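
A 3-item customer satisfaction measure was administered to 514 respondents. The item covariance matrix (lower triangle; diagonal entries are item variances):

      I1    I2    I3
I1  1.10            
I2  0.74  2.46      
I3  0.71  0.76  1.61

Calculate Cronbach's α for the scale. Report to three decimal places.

α = 0.691

Σσ²ᵢ = 1.10 + 2.46 + 1.61 = 5.17
Sum of off-diagonal covariances = 2.21
Var(T) = 5.17 + 2 × 2.21 = 9.59
α = (k/(k−1))·(1 − Σσ²ᵢ/Var(T)) = (3/2)·(1 − 5.17/9.59) = 0.691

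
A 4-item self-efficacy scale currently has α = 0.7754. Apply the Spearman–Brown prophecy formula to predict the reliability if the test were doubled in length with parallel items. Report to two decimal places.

predicted reliability = 0.87

Length factor m = 2
α' = m·α / (1 + (m−1)·α)
   = 2 × 0.7754 / (1 + (2 − 1) × 0.7754)
   = 1.5508 / 1.7754 = 0.87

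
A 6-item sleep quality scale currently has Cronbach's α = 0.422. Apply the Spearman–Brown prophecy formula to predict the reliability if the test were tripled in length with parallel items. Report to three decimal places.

Length factor m = 3
α' = m·α / (1 + (m−1)·α)
   = 3 × 0.422 / (1 + (3 − 1) × 0.422)
   = 1.2660 / 1.8440 = 0.687

predicted reliability = 0.687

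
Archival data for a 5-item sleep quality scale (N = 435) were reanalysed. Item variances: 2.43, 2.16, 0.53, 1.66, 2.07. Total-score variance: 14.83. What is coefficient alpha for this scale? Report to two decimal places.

coefficient alpha = 0.50

sum of item variances = 2.43 + 2.16 + 0.53 + 1.66 + 2.07 = 8.85
α = (k/(k−1))·(1 − sum of item variances/total variance) = (5/4)·(1 − 8.85/14.83) = 0.50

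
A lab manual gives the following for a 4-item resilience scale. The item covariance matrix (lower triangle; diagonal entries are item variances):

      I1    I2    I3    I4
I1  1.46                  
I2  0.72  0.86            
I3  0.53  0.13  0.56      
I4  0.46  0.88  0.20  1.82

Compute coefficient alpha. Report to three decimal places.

Σσ²ᵢ = 1.46 + 0.86 + 0.56 + 1.82 = 4.70
Σ_{i<j} σ_ij = 2.92
Var(T) = 4.70 + 2 × 2.92 = 10.54
α = (k/(k−1))·(1 − Σσ²ᵢ/Var(T)) = (4/3)·(1 − 4.70/10.54) = 0.739

coefficient alpha = 0.739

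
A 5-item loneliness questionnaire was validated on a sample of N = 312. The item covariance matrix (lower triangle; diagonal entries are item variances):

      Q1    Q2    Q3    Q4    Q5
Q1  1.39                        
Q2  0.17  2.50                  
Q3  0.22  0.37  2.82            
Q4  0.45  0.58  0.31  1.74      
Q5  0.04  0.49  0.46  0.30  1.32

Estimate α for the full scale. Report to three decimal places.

Σσ²ᵢ = 1.39 + 2.50 + 2.82 + 1.74 + 1.32 = 9.77
Sum of the distinct covariances = 3.39
Var(T) = 9.77 + 2 × 3.39 = 16.55
α = (k/(k−1))·(1 − Σσ²ᵢ/Var(T)) = (5/4)·(1 − 9.77/16.55) = 0.512

α = 0.512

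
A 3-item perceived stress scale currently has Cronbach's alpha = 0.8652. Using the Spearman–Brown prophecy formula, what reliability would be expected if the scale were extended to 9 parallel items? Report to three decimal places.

predicted reliability = 0.951

Length factor m = 9/3 = 3.0000
α' = m·α / (1 + (m−1)·α)
   = 9/3 × 0.8652 / (1 + (9/3 − 1) × 0.8652)
   = 2.5956 / 2.7304 = 0.951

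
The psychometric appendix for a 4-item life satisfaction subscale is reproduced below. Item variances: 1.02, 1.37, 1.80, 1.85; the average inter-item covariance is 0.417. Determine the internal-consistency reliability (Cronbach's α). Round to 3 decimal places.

Cronbach's α = 0.604

sum of item variances = 1.02 + 1.37 + 1.80 + 1.85 = 6.04
Sum of the 6 distinct covariances = 6 × 0.417 = 2.502
total variance = sum of item variances + 2·Σcov = 6.04 + 2 × 2.502 = 11.044
α = (4/3)·(1 − 6.04/11.044) = 0.604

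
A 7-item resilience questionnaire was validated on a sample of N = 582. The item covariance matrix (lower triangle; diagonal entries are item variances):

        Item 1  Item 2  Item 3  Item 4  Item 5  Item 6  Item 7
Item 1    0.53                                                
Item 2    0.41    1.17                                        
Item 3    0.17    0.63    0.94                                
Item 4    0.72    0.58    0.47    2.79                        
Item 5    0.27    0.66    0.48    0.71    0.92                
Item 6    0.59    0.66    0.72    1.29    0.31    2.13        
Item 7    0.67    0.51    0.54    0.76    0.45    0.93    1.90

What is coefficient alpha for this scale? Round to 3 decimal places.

α = 0.825

ΣVar(i) = 0.53 + 1.17 + 0.94 + 2.79 + 0.92 + 2.13 + 1.90 = 10.38
Sum of off-diagonal covariances = 12.53
total variance = 10.38 + 2 × 12.53 = 35.44
α = (k/(k−1))·(1 − ΣVar(i)/total variance) = (7/6)·(1 − 10.38/35.44) = 0.825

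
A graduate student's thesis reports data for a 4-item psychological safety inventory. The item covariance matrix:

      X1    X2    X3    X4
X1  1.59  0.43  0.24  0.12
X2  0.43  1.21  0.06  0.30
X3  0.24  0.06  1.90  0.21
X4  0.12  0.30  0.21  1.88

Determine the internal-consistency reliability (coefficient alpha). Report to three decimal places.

Σσᵢ² = 1.59 + 1.21 + 1.90 + 1.88 = 6.58
Sum of off-diagonal covariances = 1.36
σ²_total = 6.58 + 2 × 1.36 = 9.30
α = (k/(k−1))·(1 − Σσᵢ²/σ²_total) = (4/3)·(1 − 6.58/9.30) = 0.390

coefficient alpha = 0.390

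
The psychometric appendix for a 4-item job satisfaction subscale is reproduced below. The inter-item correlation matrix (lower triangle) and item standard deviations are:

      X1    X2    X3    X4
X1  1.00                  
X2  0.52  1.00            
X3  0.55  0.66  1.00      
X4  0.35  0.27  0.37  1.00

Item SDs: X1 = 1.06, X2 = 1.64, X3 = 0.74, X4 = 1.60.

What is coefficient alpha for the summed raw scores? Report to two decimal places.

α = 0.70

Σσ²ᵢ = 1.06² + 1.64² + 0.74² + 1.60² = 6.9208
Covariances σ_ij = r_ij · s_i · s_j:
  σ(X1,X2) = 0.52 × 1.06 × 1.64 = 0.9040
  σ(X1,X3) = 0.55 × 1.06 × 0.74 = 0.4314
  σ(X1,X4) = 0.35 × 1.06 × 1.60 = 0.5936
  σ(X2,X3) = 0.66 × 1.64 × 0.74 = 0.8010
  σ(X2,X4) = 0.27 × 1.64 × 1.60 = 0.7085
  σ(X3,X4) = 0.37 × 0.74 × 1.60 = 0.4381
σ²_T = Σσ²ᵢ + 2·Σσ_ij = 6.9208 + 2 × 3.8766 = 14.6740
α = (4/3)·(1 − 6.9208/14.6740) = 0.70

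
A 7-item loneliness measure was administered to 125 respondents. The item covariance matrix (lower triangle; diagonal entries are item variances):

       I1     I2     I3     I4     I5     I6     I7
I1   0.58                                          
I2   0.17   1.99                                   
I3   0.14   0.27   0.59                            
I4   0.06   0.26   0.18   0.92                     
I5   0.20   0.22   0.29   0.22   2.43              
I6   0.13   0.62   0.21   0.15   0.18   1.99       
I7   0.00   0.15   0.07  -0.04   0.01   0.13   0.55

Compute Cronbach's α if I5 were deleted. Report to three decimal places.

Cronbach's α = 0.516

Remaining items: I1, I2, I3, I4, I6, I7 (k = 6).
sum of item variances = 0.58 + 1.99 + 0.59 + 0.92 + 1.99 + 0.55 = 6.62
σ²_total = 6.62 + 2 × 2.50 = 11.62
α (item deleted) = (6/5)·(1 − 6.62/11.62) = 0.516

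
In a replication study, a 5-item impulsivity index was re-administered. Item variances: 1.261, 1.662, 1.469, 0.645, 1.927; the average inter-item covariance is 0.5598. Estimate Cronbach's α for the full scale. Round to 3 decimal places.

Σσ²ᵢ = 1.261 + 1.662 + 1.469 + 0.645 + 1.927 = 6.964
Sum of the 10 distinct covariances = 10 × 0.5598 = 5.5980
σ²_total = Σσ²ᵢ + 2·Σcov = 6.964 + 2 × 5.5980 = 18.1600
α = (5/4)·(1 − 6.964/18.1600) = 0.771

α = 0.771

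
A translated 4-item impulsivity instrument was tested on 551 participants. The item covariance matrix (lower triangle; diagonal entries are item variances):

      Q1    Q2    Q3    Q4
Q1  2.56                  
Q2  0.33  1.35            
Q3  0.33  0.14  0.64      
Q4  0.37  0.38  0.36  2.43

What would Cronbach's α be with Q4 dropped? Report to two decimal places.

Remaining items: Q1, Q2, Q3 (k = 3).
Σσᵢ² = 2.56 + 1.35 + 0.64 = 4.55
total variance = 4.55 + 2 × 0.80 = 6.15
α (item deleted) = (3/2)·(1 − 4.55/6.15) = 0.39

α = 0.39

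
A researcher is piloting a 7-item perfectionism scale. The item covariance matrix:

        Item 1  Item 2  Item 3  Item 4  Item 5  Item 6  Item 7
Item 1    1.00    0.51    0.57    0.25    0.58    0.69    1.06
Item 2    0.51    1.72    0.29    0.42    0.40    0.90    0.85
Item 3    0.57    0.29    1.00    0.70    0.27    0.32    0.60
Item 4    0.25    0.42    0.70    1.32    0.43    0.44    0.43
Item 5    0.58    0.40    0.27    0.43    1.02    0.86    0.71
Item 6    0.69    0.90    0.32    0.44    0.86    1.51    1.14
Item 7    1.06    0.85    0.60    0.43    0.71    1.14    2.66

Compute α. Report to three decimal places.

ΣVar(i) = 1.00 + 1.72 + 1.00 + 1.32 + 1.02 + 1.51 + 2.66 = 10.23
Sum of off-diagonal covariances = 12.42
Var(T) = 10.23 + 2 × 12.42 = 35.07
α = (k/(k−1))·(1 − ΣVar(i)/Var(T)) = (7/6)·(1 − 10.23/35.07) = 0.826

α = 0.826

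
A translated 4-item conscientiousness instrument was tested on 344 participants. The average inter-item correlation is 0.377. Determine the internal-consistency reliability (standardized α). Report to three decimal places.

standardized α = 0.708

Standardized α = k·r̄ / (1 + (k−1)·r̄) = 4 × 0.377 / (1 + 3 × 0.377)
  = 1.5080 / 2.1310 = 0.708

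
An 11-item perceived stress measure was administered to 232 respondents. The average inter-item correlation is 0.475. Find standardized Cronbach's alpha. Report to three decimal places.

Standardized α = k·r̄ / (1 + (k−1)·r̄) = 11 × 0.475 / (1 + 10 × 0.475)
  = 5.2250 / 5.7500 = 0.909

α = 0.909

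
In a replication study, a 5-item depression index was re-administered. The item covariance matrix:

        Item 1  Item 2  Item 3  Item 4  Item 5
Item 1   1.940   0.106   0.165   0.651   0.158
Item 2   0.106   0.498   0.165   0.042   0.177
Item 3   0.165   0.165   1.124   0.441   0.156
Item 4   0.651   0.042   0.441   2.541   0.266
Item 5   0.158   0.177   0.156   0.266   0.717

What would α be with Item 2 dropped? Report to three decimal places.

α = 0.490

Remaining items: Item 1, Item 3, Item 4, Item 5 (k = 4).
Σσ²ᵢ = 1.940 + 1.124 + 2.541 + 0.717 = 6.322
σ²_total = 6.322 + 2 × 1.837 = 9.996
α (item deleted) = (4/3)·(1 − 6.322/9.996) = 0.490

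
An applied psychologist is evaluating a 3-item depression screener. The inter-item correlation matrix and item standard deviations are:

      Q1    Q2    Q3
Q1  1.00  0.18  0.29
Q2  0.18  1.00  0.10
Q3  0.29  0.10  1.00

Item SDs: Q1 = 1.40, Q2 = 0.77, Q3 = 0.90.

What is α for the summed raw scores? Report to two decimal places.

Σσ²ᵢ = 1.40² + 0.77² + 0.90² = 3.3629
Covariances σ_ij = r_ij · s_i · s_j:
  σ(Q1,Q2) = 0.18 × 1.40 × 0.77 = 0.1940
  σ(Q1,Q3) = 0.29 × 1.40 × 0.90 = 0.3654
  σ(Q2,Q3) = 0.10 × 0.77 × 0.90 = 0.0693
σ²_T = Σσ²ᵢ + 2·Σσ_ij = 3.3629 + 2 × 0.6287 = 4.6203
α = (3/2)·(1 − 3.3629/4.6203) = 0.41

α = 0.41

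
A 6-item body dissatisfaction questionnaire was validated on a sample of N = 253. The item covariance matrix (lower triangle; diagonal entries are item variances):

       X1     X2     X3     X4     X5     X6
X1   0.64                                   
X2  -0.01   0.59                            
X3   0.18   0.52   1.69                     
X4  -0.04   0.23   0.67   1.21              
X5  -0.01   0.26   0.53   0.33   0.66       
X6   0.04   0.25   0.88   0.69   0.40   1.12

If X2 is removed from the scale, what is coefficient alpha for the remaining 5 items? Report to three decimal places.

coefficient alpha = 0.725

Remaining items: X1, X3, X4, X5, X6 (k = 5).
ΣVar(i) = 0.64 + 1.69 + 1.21 + 0.66 + 1.12 = 5.32
σ²_total = 5.32 + 2 × 3.67 = 12.66
α (item deleted) = (5/4)·(1 − 5.32/12.66) = 0.725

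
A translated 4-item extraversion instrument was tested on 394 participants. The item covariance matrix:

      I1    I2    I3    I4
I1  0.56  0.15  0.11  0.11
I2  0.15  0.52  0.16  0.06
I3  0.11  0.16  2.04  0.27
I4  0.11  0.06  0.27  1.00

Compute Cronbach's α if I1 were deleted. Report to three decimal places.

Remaining items: I2, I3, I4 (k = 3).
sum of item variances = 0.52 + 2.04 + 1.00 = 3.56
σ²_T = 3.56 + 2 × 0.49 = 4.54
α (item deleted) = (3/2)·(1 − 3.56/4.54) = 0.324

Cronbach's α = 0.324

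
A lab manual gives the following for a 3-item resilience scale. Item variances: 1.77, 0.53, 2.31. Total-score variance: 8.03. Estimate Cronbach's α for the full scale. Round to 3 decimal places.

ΣVar(i) = 1.77 + 0.53 + 2.31 = 4.61
α = (k/(k−1))·(1 − ΣVar(i)/Var(T)) = (3/2)·(1 − 4.61/8.03) = 0.639

α = 0.639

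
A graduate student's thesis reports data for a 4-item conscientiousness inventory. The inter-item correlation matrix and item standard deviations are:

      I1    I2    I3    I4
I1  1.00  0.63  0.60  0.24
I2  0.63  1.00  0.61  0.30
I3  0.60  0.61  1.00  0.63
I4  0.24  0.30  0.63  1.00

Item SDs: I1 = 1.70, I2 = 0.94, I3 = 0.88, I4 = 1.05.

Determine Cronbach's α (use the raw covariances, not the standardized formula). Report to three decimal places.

Cronbach's α = 0.757

Σσ²ᵢ = 1.70² + 0.94² + 0.88² + 1.05² = 5.6505
Covariances σ_ij = r_ij · s_i · s_j:
  σ(I1,I2) = 0.63 × 1.70 × 0.94 = 1.0067
  σ(I1,I3) = 0.60 × 1.70 × 0.88 = 0.8976
  σ(I1,I4) = 0.24 × 1.70 × 1.05 = 0.4284
  σ(I2,I3) = 0.61 × 0.94 × 0.88 = 0.5046
  σ(I2,I4) = 0.30 × 0.94 × 1.05 = 0.2961
  σ(I3,I4) = 0.63 × 0.88 × 1.05 = 0.5821
σ²_T = Σσ²ᵢ + 2·Σσ_ij = 5.6505 + 2 × 3.7155 = 13.0815
α = (4/3)·(1 − 5.6505/13.0815) = 0.757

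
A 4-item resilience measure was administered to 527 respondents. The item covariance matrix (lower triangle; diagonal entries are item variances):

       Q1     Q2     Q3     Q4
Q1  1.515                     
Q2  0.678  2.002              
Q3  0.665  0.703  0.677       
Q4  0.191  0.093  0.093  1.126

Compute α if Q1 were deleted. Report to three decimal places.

Remaining items: Q2, Q3, Q4 (k = 3).
sum of item variances = 2.002 + 0.677 + 1.126 = 3.805
Var(T) = 3.805 + 2 × 0.889 = 5.583
α (item deleted) = (3/2)·(1 − 3.805/5.583) = 0.478

α = 0.478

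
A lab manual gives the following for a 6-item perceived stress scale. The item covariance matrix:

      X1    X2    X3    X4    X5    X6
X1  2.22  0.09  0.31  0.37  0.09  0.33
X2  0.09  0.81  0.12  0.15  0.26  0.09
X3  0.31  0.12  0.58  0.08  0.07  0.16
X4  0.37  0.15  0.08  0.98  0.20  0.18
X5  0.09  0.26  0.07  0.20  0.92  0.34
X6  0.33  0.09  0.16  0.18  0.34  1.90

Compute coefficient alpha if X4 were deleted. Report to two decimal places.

Remaining items: X1, X2, X3, X5, X6 (k = 5).
Σσ²ᵢ = 2.22 + 0.81 + 0.58 + 0.92 + 1.90 = 6.43
Var(T) = 6.43 + 2 × 1.86 = 10.15
α (item deleted) = (5/4)·(1 − 6.43/10.15) = 0.46

coefficient alpha = 0.46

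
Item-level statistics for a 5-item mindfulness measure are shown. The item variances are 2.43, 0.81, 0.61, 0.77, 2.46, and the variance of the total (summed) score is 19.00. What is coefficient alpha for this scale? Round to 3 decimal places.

ΣVar(i) = 2.43 + 0.81 + 0.61 + 0.77 + 2.46 = 7.08
α = (k/(k−1))·(1 − ΣVar(i)/σ²_T) = (5/4)·(1 − 7.08/19.00) = 0.784

coefficient alpha = 0.784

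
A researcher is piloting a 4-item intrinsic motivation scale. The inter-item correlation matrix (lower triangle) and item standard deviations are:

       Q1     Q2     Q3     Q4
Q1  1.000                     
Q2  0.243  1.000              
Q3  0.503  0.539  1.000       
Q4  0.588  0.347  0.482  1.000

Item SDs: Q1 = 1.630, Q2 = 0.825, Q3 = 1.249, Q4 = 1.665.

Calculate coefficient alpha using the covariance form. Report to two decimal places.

α = 0.75

Σσ²ᵢ = 1.630² + 0.825² + 1.249² + 1.665² = 7.6698
Covariances σ_ij = r_ij · s_i · s_j:
  σ(Q1,Q2) = 0.243 × 1.630 × 0.825 = 0.3268
  σ(Q1,Q3) = 0.503 × 1.630 × 1.249 = 1.0240
  σ(Q1,Q4) = 0.588 × 1.630 × 1.665 = 1.5958
  σ(Q2,Q3) = 0.539 × 0.825 × 1.249 = 0.5554
  σ(Q2,Q4) = 0.347 × 0.825 × 1.665 = 0.4766
  σ(Q3,Q4) = 0.482 × 1.249 × 1.665 = 1.0024
σ²_T = Σσ²ᵢ + 2·Σσ_ij = 7.6698 + 2 × 4.9810 = 17.6318
α = (4/3)·(1 − 7.6698/17.6318) = 0.75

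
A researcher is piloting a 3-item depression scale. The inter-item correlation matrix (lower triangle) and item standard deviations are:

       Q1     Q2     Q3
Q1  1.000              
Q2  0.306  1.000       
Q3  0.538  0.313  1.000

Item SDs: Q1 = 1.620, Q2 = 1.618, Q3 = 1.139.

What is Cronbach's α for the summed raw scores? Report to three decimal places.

Σσ²ᵢ = 1.620² + 1.618² + 1.139² = 6.5396
Covariances σ_ij = r_ij · s_i · s_j:
  σ(Q1,Q2) = 0.306 × 1.620 × 1.618 = 0.8021
  σ(Q1,Q3) = 0.538 × 1.620 × 1.139 = 0.9927
  σ(Q2,Q3) = 0.313 × 1.618 × 1.139 = 0.5768
σ²_T = Σσ²ᵢ + 2·Σσ_ij = 6.5396 + 2 × 2.3716 = 11.2828
α = (3/2)·(1 − 6.5396/11.2828) = 0.631

α = 0.631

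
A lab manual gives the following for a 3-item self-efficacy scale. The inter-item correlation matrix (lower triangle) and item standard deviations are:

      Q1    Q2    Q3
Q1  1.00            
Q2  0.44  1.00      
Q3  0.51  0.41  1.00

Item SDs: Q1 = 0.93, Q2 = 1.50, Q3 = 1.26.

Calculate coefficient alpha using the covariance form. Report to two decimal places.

Σσ²ᵢ = 0.93² + 1.50² + 1.26² = 4.7025
Covariances σ_ij = r_ij · s_i · s_j:
  σ(Q1,Q2) = 0.44 × 0.93 × 1.50 = 0.6138
  σ(Q1,Q3) = 0.51 × 0.93 × 1.26 = 0.5976
  σ(Q2,Q3) = 0.41 × 1.50 × 1.26 = 0.7749
σ²_T = Σσ²ᵢ + 2·Σσ_ij = 4.7025 + 2 × 1.9863 = 8.6751
α = (3/2)·(1 − 4.7025/8.6751) = 0.69

coefficient alpha = 0.69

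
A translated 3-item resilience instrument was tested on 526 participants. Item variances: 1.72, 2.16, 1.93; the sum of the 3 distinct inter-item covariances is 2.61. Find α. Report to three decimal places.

Σσ²ᵢ = 1.72 + 2.16 + 1.93 = 5.81
Sum of distinct covariances = 2.61
σ²_total = Σσ²ᵢ + 2·Σcov = 5.81 + 2 × 2.61 = 11.03
α = (3/2)·(1 − 5.81/11.03) = 0.710

α = 0.710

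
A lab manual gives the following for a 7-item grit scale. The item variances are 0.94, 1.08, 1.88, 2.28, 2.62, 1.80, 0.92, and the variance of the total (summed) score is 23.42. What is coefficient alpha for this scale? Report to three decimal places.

coefficient alpha = 0.593

ΣVar(i) = 0.94 + 1.08 + 1.88 + 2.28 + 2.62 + 1.80 + 0.92 = 11.52
α = (k/(k−1))·(1 − ΣVar(i)/σ²_total) = (7/6)·(1 − 11.52/23.42) = 0.593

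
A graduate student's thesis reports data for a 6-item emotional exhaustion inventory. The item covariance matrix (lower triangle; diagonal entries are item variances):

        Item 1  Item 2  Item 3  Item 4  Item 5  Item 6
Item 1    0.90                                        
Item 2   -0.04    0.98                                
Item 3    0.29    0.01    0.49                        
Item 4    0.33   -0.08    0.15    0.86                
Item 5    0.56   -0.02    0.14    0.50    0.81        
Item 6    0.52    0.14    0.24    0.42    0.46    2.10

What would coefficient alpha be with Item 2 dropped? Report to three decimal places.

coefficient alpha = 0.729

Remaining items: Item 1, Item 3, Item 4, Item 5, Item 6 (k = 5).
Σσ²ᵢ = 0.90 + 0.49 + 0.86 + 0.81 + 2.10 = 5.16
total variance = 5.16 + 2 × 3.61 = 12.38
α (item deleted) = (5/4)·(1 − 5.16/12.38) = 0.729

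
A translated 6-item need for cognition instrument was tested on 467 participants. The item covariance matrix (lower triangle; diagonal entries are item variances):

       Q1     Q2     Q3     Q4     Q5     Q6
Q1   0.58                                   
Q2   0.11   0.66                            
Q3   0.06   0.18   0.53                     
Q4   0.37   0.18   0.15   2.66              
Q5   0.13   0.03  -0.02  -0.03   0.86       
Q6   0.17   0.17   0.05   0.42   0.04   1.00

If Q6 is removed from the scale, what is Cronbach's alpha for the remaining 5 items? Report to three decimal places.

Remaining items: Q1, Q2, Q3, Q4, Q5 (k = 5).
Σσ²ᵢ = 0.58 + 0.66 + 0.53 + 2.66 + 0.86 = 5.29
total variance = 5.29 + 2 × 1.16 = 7.61
α (item deleted) = (5/4)·(1 − 5.29/7.61) = 0.381

Cronbach's alpha = 0.381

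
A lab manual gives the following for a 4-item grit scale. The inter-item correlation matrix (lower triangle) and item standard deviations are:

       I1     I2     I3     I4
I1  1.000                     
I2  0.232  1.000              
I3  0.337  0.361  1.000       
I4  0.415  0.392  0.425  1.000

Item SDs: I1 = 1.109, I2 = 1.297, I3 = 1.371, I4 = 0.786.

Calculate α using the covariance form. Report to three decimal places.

Σσ²ᵢ = 1.109² + 1.297² + 1.371² + 0.786² = 5.4095
Covariances σ_ij = r_ij · s_i · s_j:
  σ(I1,I2) = 0.232 × 1.109 × 1.297 = 0.3337
  σ(I1,I3) = 0.337 × 1.109 × 1.371 = 0.5124
  σ(I1,I4) = 0.415 × 1.109 × 0.786 = 0.3617
  σ(I2,I3) = 0.361 × 1.297 × 1.371 = 0.6419
  σ(I2,I4) = 0.392 × 1.297 × 0.786 = 0.3996
  σ(I3,I4) = 0.425 × 1.371 × 0.786 = 0.4580
σ²_T = Σσ²ᵢ + 2·Σσ_ij = 5.4095 + 2 × 2.7073 = 10.8241
α = (4/3)·(1 − 5.4095/10.8241) = 0.667

α = 0.667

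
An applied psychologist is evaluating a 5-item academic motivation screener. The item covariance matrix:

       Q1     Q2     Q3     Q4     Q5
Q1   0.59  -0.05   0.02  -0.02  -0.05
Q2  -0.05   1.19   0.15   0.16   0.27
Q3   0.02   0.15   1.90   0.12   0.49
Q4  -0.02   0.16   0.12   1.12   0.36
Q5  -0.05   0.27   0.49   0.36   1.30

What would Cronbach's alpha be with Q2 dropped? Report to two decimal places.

Cronbach's alpha = 0.36

Remaining items: Q1, Q3, Q4, Q5 (k = 4).
ΣVar(i) = 0.59 + 1.90 + 1.12 + 1.30 = 4.91
σ²_total = 4.91 + 2 × 0.92 = 6.75
α (item deleted) = (4/3)·(1 − 4.91/6.75) = 0.36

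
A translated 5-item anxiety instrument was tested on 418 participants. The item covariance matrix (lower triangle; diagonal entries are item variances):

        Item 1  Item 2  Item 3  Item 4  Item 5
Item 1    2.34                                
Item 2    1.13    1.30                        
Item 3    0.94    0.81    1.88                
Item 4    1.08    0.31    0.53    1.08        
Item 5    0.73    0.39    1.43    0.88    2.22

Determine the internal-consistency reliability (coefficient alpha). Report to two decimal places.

coefficient alpha = 0.81

ΣVar(i) = 2.34 + 1.30 + 1.88 + 1.08 + 2.22 = 8.82
Sum of the distinct covariances = 8.23
Var(T) = 8.82 + 2 × 8.23 = 25.28
α = (k/(k−1))·(1 − ΣVar(i)/Var(T)) = (5/4)·(1 − 8.82/25.28) = 0.81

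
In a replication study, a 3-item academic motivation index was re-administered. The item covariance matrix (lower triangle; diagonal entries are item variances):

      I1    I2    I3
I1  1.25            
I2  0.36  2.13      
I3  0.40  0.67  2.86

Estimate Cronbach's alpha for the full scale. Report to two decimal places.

ΣVar(i) = 1.25 + 2.13 + 2.86 = 6.24
Sum of off-diagonal covariances = 1.43
Var(T) = 6.24 + 2 × 1.43 = 9.10
α = (k/(k−1))·(1 − ΣVar(i)/Var(T)) = (3/2)·(1 − 6.24/9.10) = 0.47

Cronbach's alpha = 0.47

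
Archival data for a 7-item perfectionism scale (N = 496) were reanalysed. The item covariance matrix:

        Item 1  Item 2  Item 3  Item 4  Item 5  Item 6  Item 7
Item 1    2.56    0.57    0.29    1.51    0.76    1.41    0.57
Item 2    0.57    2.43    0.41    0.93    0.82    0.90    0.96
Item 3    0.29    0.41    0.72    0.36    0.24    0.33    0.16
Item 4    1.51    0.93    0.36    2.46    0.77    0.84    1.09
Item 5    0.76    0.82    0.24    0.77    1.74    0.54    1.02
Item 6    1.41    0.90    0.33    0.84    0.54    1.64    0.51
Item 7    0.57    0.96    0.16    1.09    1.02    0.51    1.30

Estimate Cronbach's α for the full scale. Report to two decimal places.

Σσ²ᵢ = 2.56 + 2.43 + 0.72 + 2.46 + 1.74 + 1.64 + 1.30 = 12.85
Σ_{i<j} σ_ij = 14.99
total variance = 12.85 + 2 × 14.99 = 42.83
α = (k/(k−1))·(1 − Σσ²ᵢ/total variance) = (7/6)·(1 − 12.85/42.83) = 0.82

α = 0.82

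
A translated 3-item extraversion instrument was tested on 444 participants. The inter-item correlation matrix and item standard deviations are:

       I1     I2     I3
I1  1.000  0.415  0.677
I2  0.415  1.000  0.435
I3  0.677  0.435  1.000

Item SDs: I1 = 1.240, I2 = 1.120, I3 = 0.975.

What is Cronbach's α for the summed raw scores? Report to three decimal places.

α = 0.750

Σσ²ᵢ = 1.240² + 1.120² + 0.975² = 3.7426
Covariances σ_ij = r_ij · s_i · s_j:
  σ(I1,I2) = 0.415 × 1.240 × 1.120 = 0.5764
  σ(I1,I3) = 0.677 × 1.240 × 0.975 = 0.8185
  σ(I2,I3) = 0.435 × 1.120 × 0.975 = 0.4750
σ²_T = Σσ²ᵢ + 2·Σσ_ij = 3.7426 + 2 × 1.8699 = 7.4824
α = (3/2)·(1 − 3.7426/7.4824) = 0.750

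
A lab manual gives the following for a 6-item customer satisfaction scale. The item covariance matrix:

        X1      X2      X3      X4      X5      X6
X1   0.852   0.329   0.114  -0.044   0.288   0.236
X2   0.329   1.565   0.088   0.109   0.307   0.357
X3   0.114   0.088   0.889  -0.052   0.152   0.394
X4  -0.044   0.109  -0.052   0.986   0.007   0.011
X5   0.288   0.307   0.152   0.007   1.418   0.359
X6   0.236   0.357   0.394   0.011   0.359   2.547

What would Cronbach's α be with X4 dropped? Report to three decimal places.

Remaining items: X1, X2, X3, X5, X6 (k = 5).
ΣVar(i) = 0.852 + 1.565 + 0.889 + 1.418 + 2.547 = 7.271
Var(T) = 7.271 + 2 × 2.624 = 12.519
α (item deleted) = (5/4)·(1 − 7.271/12.519) = 0.524

Cronbach's α = 0.524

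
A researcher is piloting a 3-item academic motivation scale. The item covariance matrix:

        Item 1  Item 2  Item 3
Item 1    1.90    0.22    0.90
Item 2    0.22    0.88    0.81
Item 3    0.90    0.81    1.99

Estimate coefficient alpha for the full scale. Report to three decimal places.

coefficient alpha = 0.671

ΣVar(i) = 1.90 + 0.88 + 1.99 = 4.77
Σ_{i<j} σ_ij = 1.93
Var(T) = 4.77 + 2 × 1.93 = 8.63
α = (k/(k−1))·(1 − ΣVar(i)/Var(T)) = (3/2)·(1 − 4.77/8.63) = 0.671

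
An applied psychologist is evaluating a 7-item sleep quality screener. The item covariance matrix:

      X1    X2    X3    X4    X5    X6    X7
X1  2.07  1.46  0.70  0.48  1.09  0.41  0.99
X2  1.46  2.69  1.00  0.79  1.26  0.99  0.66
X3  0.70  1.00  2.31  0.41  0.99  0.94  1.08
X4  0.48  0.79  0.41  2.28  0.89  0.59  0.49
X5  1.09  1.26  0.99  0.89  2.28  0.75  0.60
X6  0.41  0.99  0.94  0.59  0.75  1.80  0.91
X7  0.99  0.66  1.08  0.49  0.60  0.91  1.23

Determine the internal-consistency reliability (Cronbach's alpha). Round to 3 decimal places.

ΣVar(i) = 2.07 + 2.69 + 2.31 + 2.28 + 2.28 + 1.80 + 1.23 = 14.66
Sum of the distinct covariances = 17.48
Var(T) = 14.66 + 2 × 17.48 = 49.62
α = (k/(k−1))·(1 − ΣVar(i)/Var(T)) = (7/6)·(1 − 14.66/49.62) = 0.822

α = 0.822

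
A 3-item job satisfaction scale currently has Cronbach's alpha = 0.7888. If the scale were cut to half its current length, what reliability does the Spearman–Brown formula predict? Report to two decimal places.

Length factor m = 1/2
α' = m·α / (1 − (1−m)·α)
   = 1/2 × 0.7888 / (1 − (1 − 1/2) × 0.7888)
   = 0.3944 / 0.6056 = 0.65

predicted reliability = 0.65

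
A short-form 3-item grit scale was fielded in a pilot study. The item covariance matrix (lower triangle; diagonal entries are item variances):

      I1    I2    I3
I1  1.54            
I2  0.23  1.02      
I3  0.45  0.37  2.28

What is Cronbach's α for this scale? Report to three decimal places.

sum of item variances = 1.54 + 1.02 + 2.28 = 4.84
Σ_{i<j} σ_ij = 1.05
σ²_T = 4.84 + 2 × 1.05 = 6.94
α = (k/(k−1))·(1 − sum of item variances/σ²_T) = (3/2)·(1 − 4.84/6.94) = 0.454

Cronbach's α = 0.454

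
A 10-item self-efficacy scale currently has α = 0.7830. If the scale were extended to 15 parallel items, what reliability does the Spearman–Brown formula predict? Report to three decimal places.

predicted reliability = 0.844

Length factor m = 15/10 = 1.5000
α' = m·α / (1 + (m−1)·α)
   = 15/10 × 0.7830 / (1 + (15/10 − 1) × 0.7830)
   = 1.1745 / 1.3915 = 0.844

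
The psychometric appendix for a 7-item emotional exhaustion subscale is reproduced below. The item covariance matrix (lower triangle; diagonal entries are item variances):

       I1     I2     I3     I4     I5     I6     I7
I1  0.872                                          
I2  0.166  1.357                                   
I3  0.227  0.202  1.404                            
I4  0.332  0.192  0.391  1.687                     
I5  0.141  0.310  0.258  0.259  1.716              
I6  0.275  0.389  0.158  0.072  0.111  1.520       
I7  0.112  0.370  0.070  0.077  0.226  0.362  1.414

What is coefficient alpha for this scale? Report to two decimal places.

sum of item variances = 0.872 + 1.357 + 1.404 + 1.687 + 1.716 + 1.520 + 1.414 = 9.970
Σ_{i<j} σ_ij = 4.700
σ²_T = 9.970 + 2 × 4.700 = 19.370
α = (k/(k−1))·(1 − sum of item variances/σ²_T) = (7/6)·(1 − 9.970/19.370) = 0.57

coefficient alpha = 0.57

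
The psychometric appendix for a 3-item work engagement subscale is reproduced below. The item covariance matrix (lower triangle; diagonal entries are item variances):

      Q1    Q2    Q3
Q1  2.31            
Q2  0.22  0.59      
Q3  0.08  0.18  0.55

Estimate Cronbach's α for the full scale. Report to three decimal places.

Σσ²ᵢ = 2.31 + 0.59 + 0.55 = 3.45
Sum of off-diagonal covariances = 0.48
Var(T) = 3.45 + 2 × 0.48 = 4.41
α = (k/(k−1))·(1 − Σσ²ᵢ/Var(T)) = (3/2)·(1 − 3.45/4.41) = 0.327

α = 0.327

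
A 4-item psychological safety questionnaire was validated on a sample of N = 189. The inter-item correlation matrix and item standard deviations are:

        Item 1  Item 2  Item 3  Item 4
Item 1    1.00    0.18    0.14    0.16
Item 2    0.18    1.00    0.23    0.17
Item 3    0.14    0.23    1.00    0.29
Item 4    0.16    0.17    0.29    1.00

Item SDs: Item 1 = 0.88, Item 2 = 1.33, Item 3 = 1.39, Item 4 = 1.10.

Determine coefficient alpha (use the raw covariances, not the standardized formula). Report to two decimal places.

coefficient alpha = 0.49

Σσ²ᵢ = 0.88² + 1.33² + 1.39² + 1.10² = 5.6854
Covariances σ_ij = r_ij · s_i · s_j:
  σ(Item 1,Item 2) = 0.18 × 0.88 × 1.33 = 0.2107
  σ(Item 1,Item 3) = 0.14 × 0.88 × 1.39 = 0.1712
  σ(Item 1,Item 4) = 0.16 × 0.88 × 1.10 = 0.1549
  σ(Item 2,Item 3) = 0.23 × 1.33 × 1.39 = 0.4252
  σ(Item 2,Item 4) = 0.17 × 1.33 × 1.10 = 0.2487
  σ(Item 3,Item 4) = 0.29 × 1.39 × 1.10 = 0.4434
σ²_T = Σσ²ᵢ + 2·Σσ_ij = 5.6854 + 2 × 1.6541 = 8.9936
α = (4/3)·(1 − 5.6854/8.9936) = 0.49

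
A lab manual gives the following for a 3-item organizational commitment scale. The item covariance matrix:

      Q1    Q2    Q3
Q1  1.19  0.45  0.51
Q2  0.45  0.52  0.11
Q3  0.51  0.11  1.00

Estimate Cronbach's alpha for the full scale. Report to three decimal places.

Σσ²ᵢ = 1.19 + 0.52 + 1.00 = 2.71
Sum of the distinct covariances = 1.07
total variance = 2.71 + 2 × 1.07 = 4.85
α = (k/(k−1))·(1 − Σσ²ᵢ/total variance) = (3/2)·(1 − 2.71/4.85) = 0.662

α = 0.662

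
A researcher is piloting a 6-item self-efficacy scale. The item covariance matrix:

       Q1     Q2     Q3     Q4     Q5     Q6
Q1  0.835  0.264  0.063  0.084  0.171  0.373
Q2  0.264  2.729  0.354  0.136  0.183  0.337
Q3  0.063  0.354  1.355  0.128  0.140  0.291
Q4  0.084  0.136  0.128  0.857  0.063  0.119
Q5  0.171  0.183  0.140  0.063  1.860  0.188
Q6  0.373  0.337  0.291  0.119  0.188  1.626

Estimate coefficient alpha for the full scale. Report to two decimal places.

coefficient alpha = 0.46

sum of item variances = 0.835 + 2.729 + 1.355 + 0.857 + 1.860 + 1.626 = 9.262
Σ_{i<j} σ_ij = 2.894
Var(T) = 9.262 + 2 × 2.894 = 15.050
α = (k/(k−1))·(1 − sum of item variances/Var(T)) = (6/5)·(1 − 9.262/15.050) = 0.46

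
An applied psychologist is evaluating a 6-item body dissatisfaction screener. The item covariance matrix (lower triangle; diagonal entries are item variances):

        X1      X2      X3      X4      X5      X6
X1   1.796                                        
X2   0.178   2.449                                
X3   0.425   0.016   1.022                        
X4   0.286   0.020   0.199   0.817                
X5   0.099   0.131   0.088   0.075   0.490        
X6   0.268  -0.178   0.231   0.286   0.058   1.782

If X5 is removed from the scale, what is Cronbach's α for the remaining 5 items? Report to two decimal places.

α = 0.38

Remaining items: X1, X2, X3, X4, X6 (k = 5).
Σσ²ᵢ = 1.796 + 2.449 + 1.022 + 0.817 + 1.782 = 7.866
σ²_total = 7.866 + 2 × 1.731 = 11.328
α (item deleted) = (5/4)·(1 − 7.866/11.328) = 0.38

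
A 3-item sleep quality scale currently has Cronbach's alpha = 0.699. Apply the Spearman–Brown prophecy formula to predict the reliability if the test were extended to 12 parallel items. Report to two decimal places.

predicted reliability = 0.90

Length factor m = 12/3 = 4.0000
α' = m·α / (1 + (m−1)·α)
   = 12/3 × 0.699 / (1 + (12/3 − 1) × 0.699)
   = 2.7960 / 3.0970 = 0.90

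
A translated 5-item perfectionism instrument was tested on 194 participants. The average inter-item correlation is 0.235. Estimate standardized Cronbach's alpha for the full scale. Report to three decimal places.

α = 0.606

Standardized α = k·r̄ / (1 + (k−1)·r̄) = 5 × 0.235 / (1 + 4 × 0.235)
  = 1.1750 / 1.9400 = 0.606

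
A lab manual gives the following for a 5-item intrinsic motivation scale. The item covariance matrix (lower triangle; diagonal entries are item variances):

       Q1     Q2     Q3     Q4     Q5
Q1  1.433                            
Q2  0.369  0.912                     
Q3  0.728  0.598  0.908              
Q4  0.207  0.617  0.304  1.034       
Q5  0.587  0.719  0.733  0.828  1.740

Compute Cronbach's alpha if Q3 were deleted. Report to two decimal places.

Remaining items: Q1, Q2, Q4, Q5 (k = 4).
ΣVar(i) = 1.433 + 0.912 + 1.034 + 1.740 = 5.119
Var(T) = 5.119 + 2 × 3.327 = 11.773
α (item deleted) = (4/3)·(1 − 5.119/11.773) = 0.75

Cronbach's alpha = 0.75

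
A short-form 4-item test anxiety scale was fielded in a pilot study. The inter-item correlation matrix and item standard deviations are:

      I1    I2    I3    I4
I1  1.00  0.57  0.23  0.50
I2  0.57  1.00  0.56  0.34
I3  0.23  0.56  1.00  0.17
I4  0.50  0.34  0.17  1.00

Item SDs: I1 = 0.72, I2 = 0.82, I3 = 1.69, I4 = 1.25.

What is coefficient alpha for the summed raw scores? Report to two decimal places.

coefficient alpha = 0.63

Σσ²ᵢ = 0.72² + 0.82² + 1.69² + 1.25² = 5.6094
Covariances σ_ij = r_ij · s_i · s_j:
  σ(I1,I2) = 0.57 × 0.72 × 0.82 = 0.3365
  σ(I1,I3) = 0.23 × 0.72 × 1.69 = 0.2799
  σ(I1,I4) = 0.50 × 0.72 × 1.25 = 0.4500
  σ(I2,I3) = 0.56 × 0.82 × 1.69 = 0.7760
  σ(I2,I4) = 0.34 × 0.82 × 1.25 = 0.3485
  σ(I3,I4) = 0.17 × 1.69 × 1.25 = 0.3591
σ²_T = Σσ²ᵢ + 2·Σσ_ij = 5.6094 + 2 × 2.5500 = 10.7094
α = (4/3)·(1 − 5.6094/10.7094) = 0.63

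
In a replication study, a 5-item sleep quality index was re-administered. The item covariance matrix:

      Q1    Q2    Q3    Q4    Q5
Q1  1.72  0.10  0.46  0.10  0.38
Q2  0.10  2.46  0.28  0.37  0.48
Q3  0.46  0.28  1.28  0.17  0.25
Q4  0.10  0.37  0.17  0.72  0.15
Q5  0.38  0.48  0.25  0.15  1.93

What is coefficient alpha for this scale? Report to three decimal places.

Σσ²ᵢ = 1.72 + 2.46 + 1.28 + 0.72 + 1.93 = 8.11
Sum of the distinct covariances = 2.74
Var(T) = 8.11 + 2 × 2.74 = 13.59
α = (k/(k−1))·(1 − Σσ²ᵢ/Var(T)) = (5/4)·(1 − 8.11/13.59) = 0.504

α = 0.504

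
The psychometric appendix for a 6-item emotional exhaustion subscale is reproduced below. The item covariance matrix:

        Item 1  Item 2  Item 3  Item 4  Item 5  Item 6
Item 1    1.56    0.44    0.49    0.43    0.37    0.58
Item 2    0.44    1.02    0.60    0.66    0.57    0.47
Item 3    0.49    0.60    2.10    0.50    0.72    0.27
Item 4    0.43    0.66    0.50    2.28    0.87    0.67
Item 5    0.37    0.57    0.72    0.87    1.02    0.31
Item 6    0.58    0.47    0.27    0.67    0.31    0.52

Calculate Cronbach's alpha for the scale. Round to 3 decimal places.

Cronbach's alpha = 0.782

Σσ²ᵢ = 1.56 + 1.02 + 2.10 + 2.28 + 1.02 + 0.52 = 8.50
Σ_{i<j} σ_ij = 7.95
Var(T) = 8.50 + 2 × 7.95 = 24.40
α = (k/(k−1))·(1 − Σσ²ᵢ/Var(T)) = (6/5)·(1 − 8.50/24.40) = 0.782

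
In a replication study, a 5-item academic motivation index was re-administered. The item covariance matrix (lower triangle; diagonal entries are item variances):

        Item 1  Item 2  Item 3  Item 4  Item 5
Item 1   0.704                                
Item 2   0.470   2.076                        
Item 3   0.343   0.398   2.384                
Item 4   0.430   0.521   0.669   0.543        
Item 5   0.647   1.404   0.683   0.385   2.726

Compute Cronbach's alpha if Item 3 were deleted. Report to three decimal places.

Remaining items: Item 1, Item 2, Item 4, Item 5 (k = 4).
sum of item variances = 0.704 + 2.076 + 0.543 + 2.726 = 6.049
Var(T) = 6.049 + 2 × 3.857 = 13.763
α (item deleted) = (4/3)·(1 − 6.049/13.763) = 0.747

α = 0.747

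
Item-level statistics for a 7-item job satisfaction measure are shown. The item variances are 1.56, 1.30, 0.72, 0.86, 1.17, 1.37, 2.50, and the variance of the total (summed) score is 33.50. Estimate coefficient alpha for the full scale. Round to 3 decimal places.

Σσᵢ² = 1.56 + 1.30 + 0.72 + 0.86 + 1.17 + 1.37 + 2.50 = 9.48
α = (k/(k−1))·(1 − Σσᵢ²/total variance) = (7/6)·(1 − 9.48/33.50) = 0.837

α = 0.837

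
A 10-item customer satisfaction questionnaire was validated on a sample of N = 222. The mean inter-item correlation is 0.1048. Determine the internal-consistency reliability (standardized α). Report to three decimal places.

Standardized α = k·r̄ / (1 + (k−1)·r̄) = 10 × 0.1048 / (1 + 9 × 0.1048)
  = 1.0480 / 1.9432 = 0.539

standardized α = 0.539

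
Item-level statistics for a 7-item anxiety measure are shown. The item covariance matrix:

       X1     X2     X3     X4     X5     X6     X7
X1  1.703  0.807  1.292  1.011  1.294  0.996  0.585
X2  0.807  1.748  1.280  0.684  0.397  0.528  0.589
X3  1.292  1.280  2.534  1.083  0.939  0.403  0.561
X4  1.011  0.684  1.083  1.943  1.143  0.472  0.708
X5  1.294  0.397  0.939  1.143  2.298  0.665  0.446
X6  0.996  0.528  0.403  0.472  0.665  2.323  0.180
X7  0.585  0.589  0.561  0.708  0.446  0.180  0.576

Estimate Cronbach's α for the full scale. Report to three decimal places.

Σσ²ᵢ = 1.703 + 1.748 + 2.534 + 1.943 + 2.298 + 2.323 + 0.576 = 13.125
Σ_{i<j} σ_ij = 16.063
Var(T) = 13.125 + 2 × 16.063 = 45.251
α = (k/(k−1))·(1 − Σσ²ᵢ/Var(T)) = (7/6)·(1 − 13.125/45.251) = 0.828

α = 0.828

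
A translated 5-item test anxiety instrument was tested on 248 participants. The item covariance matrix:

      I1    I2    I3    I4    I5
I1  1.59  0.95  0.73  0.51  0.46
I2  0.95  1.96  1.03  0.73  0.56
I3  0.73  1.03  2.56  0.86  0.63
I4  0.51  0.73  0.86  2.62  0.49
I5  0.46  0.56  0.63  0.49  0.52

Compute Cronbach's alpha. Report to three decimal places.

ΣVar(i) = 1.59 + 1.96 + 2.56 + 2.62 + 0.52 = 9.25
Sum of off-diagonal covariances = 6.95
Var(T) = 9.25 + 2 × 6.95 = 23.15
α = (k/(k−1))·(1 − ΣVar(i)/Var(T)) = (5/4)·(1 − 9.25/23.15) = 0.751

Cronbach's alpha = 0.751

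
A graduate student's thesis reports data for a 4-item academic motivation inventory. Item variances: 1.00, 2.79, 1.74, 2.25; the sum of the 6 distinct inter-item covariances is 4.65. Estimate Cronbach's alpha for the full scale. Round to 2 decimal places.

Cronbach's alpha = 0.73

sum of item variances = 1.00 + 2.79 + 1.74 + 2.25 = 7.78
Sum of distinct covariances = 4.65
σ²_total = sum of item variances + 2·Σcov = 7.78 + 2 × 4.65 = 17.08
α = (4/3)·(1 − 7.78/17.08) = 0.73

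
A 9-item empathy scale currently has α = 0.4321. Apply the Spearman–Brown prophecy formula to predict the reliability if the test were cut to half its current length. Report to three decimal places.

Length factor m = 1/2
α' = m·α / (1 − (1−m)·α)
   = 1/2 × 0.4321 / (1 − (1 − 1/2) × 0.4321)
   = 0.2160 / 0.7840 = 0.276

predicted reliability = 0.276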